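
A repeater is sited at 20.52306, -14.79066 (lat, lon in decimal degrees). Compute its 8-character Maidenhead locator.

IL20om55

Add 180° to longitude and 90° to latitude: 165.20934, 110.52306.
Field (20°×10°, letters A–R): 165.20934/20 → 8 → I, 110.52306/10 → 11 → L; chars IL.
Square (2°×1°, digits 0–9): 5.20934/2 → 2, 0.52306/1 → 0; chars 20.
Subsquare (5′×2.5′, letters a–x): 1.20934/0.0833333 → 14 → o, 0.52306/0.0416667 → 12 → m; chars om.
Extended square (30″×15″, digits 0–9): 0.04267/0.00833333 → 5, 0.02306/0.00416667 → 5; chars 55.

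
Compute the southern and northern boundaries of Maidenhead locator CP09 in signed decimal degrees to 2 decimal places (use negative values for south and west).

69.00, 70.00

Field C=2, P=15: +2·20° lon, +15·10° lat → SW at lon -140°, lat 60°.
Square 0, 9: +0·2° lon, +9·1° lat → SW at lon -140°, lat 69°.
Cell spans 2° lon × 1° lat.
south 69.00, north 70.00.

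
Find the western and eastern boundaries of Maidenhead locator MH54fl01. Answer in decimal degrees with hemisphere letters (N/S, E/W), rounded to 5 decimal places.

Field M=12, H=7: +12·20° lon, +7·10° lat → SW at lon 60°, lat -20°.
Square 5, 4: +5·2° lon, +4·1° lat → SW at lon 70°, lat -16°.
Subsquare f=5, l=11: +5·0.0833333° lon, +11·0.0416667° lat → SW at lon 70.4167°, lat -15.5417°.
Extended square 0, 1: +0·0.00833333° lon, +1·0.00416667° lat → SW at lon 70.4167°, lat -15.5375°.
Cell spans 0.00833333° lon × 0.00416667° lat.
west 70.41667° E, east 70.42500° E.

70.41667° E, 70.42500° E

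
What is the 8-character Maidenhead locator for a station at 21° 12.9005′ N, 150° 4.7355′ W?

BL41xf01

Shift to the Maidenhead origin (180°W, 90°S): lon 29.92108, lat 111.21501.
Field (20°×10°, letters A–R): lon ⌊29.92108/20⌋ = 1 → B; lat ⌊111.21501/10⌋ = 11 → L.
Square (2°×1°, digits 0–9): lon ⌊9.92108/2⌋ = 4; lat ⌊1.21501/1⌋ = 1.
Subsquare (5′×2.5′, letters a–x): lon ⌊1.92108/0.0833333⌋ = 23 → x; lat ⌊0.21501/0.0416667⌋ = 5 → f.
Extended square (30″×15″, digits 0–9): lon ⌊0.00441/0.00833333⌋ = 0; lat ⌊0.00667/0.00416667⌋ = 1.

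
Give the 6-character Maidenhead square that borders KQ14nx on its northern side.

KQ15na

Latitude subsquare x = 23; +1 → 24, wraps to 0 = a, carry into square.
Latitude square 4; +1 → 5.
The longitude characters are unchanged.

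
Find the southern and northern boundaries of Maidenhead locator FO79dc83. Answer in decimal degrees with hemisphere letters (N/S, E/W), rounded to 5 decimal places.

59.09583° N, 59.10000° N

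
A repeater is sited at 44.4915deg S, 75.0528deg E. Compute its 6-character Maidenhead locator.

Shift to the Maidenhead origin (180°W, 90°S): lon 255.0528, lat 45.5085.
Field (20°×10°, letters A–R): lon ⌊255.0528/20⌋ = 12 → M; lat ⌊45.5085/10⌋ = 4 → E.
Square (2°×1°, digits 0–9): lon ⌊15.0528/2⌋ = 7; lat ⌊5.5085/1⌋ = 5.
Subsquare (5′×2.5′, letters a–x): lon ⌊1.0528/0.0833333⌋ = 12 → m; lat ⌊0.5085/0.0416667⌋ = 12 → m.

ME75mm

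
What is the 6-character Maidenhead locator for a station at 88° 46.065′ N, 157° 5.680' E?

Shift to the Maidenhead origin (180°W, 90°S): lon 337.0947, lat 178.7678.
Field: 337.0947/20 → 16 → Q, 178.7678/10 → 17 → R; chars QR.
Square: 17.0947/2 → 8, 8.7678/1 → 8; chars 88.
Subsquare: 1.0947/0.0833333 → 13 → n, 0.7678/0.0416667 → 18 → s; chars ns.

QR88ns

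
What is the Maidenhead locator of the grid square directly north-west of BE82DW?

Longitude subsquare d = 3; −1 → 2 = c.
Latitude subsquare w = 22; +1 → 23 = x.

BE82cx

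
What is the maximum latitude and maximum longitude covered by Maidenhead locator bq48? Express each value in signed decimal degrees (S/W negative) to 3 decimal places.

Field B=1, Q=16: +1·20° lon, +16·10° lat → SW at lon -160°, lat 70°.
Square 4, 8: +4·2° lon, +8·1° lat → SW at lon -152°, lat 78°.
Cell spans 2° lon × 1° lat. NE corner is SW corner plus one full cell.
latitude 79.000, longitude -150.000.

79.000, -150.000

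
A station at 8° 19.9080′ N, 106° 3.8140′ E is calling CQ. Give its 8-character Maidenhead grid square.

OJ38ah79

Add 180° to longitude and 90° to latitude: 286.06357, 98.33180.
Field: lon ⌊286.06357/20⌋ = 14 → O; lat ⌊98.33180/10⌋ = 9 → J.
Square: lon ⌊6.06357/2⌋ = 3; lat ⌊8.33180/1⌋ = 8.
Subsquare: lon ⌊0.06357/0.0833333⌋ = 0 → a; lat ⌊0.33180/0.0416667⌋ = 7 → h.
Extended square: lon ⌊0.06357/0.00833333⌋ = 7; lat ⌊0.04013/0.00416667⌋ = 9.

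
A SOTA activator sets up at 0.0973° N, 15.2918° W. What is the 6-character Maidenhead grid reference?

IJ20ic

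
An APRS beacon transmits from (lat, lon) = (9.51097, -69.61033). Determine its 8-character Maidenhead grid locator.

FJ59em62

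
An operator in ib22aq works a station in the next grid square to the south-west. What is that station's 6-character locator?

IB12xp

Longitude subsquare a = 0; −1 → -1, wraps to 23 = x, carry into square.
Longitude square 2; −1 → 1.
Latitude subsquare q = 16; −1 → 15 = p.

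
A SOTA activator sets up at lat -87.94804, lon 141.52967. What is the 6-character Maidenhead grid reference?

QA02sb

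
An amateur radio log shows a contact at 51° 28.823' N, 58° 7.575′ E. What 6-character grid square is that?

LO91bl

Add 180° to longitude and 90° to latitude: 238.1262, 141.4804.
Field: lon ⌊238.1262/20⌋ = 11 → L; lat ⌊141.4804/10⌋ = 14 → O.
Square: lon ⌊18.1262/2⌋ = 9; lat ⌊1.4804/1⌋ = 1.
Subsquare: lon ⌊0.1262/0.0833333⌋ = 1 → b; lat ⌊0.4804/0.0416667⌋ = 11 → l.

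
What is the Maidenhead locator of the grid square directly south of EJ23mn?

EJ23mm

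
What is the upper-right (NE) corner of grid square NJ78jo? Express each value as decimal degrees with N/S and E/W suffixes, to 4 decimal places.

8.6250° N, 94.8333° E

Field N=13, J=9: +13·20° lon, +9·10° lat → SW at lon 80°, lat 0°.
Square 7, 8: +7·2° lon, +8·1° lat → SW at lon 94°, lat 8°.
Subsquare j=9, o=14: +9·0.0833333° lon, +14·0.0416667° lat → SW at lon 94.75°, lat 8.58333°.
Cell spans 0.0833333° lon × 0.0416667° lat. NE corner is SW corner plus one full cell.
latitude 8.6250° N, longitude 94.8333° E.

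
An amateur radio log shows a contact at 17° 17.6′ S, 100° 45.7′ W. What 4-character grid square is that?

DH92

Offset from 180°W / 90°S: lon 79.24°, lat 72.71°.
Field: 79.24/20 → 3 → D, 72.71/10 → 7 → H; chars DH.
Square: 19.24/2 → 9, 2.71/1 → 2; chars 92.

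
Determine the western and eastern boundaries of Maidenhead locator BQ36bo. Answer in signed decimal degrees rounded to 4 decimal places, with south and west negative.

-153.9167, -153.8333

Field B=1, Q=16: +1·20° lon, +16·10° lat → SW at lon -160°, lat 70°.
Square 3, 6: +3·2° lon, +6·1° lat → SW at lon -154°, lat 76°.
Subsquare b=1, o=14: +1·0.0833333° lon, +14·0.0416667° lat → SW at lon -153.917°, lat 76.5833°.
Cell spans 0.0833333° lon × 0.0416667° lat.
west -153.9167, east -153.8333.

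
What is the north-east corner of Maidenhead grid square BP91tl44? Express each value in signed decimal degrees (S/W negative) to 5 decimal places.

61.47917, -140.37500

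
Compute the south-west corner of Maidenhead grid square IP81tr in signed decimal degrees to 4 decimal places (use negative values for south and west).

61.7083, -2.4167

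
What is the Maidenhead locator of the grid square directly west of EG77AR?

EG67xr

Longitude subsquare a = 0; −1 → -1, wraps to 23 = x, carry into square.
Longitude square 7; −1 → 6.
The latitude characters are unchanged.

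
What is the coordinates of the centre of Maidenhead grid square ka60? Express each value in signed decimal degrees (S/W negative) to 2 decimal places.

-89.50, 33.00

Field K=10, A=0: +10·20° lon, +0·10° lat → SW at lon 20°, lat -90°.
Square 6, 0: +6·2° lon, +0·1° lat → SW at lon 32°, lat -90°.
Cell spans 2° lon × 1° lat. Centre is SW corner plus half of each.
latitude -89.50, longitude 33.00.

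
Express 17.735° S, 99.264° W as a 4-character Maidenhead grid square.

Shift to the Maidenhead origin (180°W, 90°S): lon 80.74, lat 72.27.
Field (20°×10°, letters A–R): lon ⌊80.74/20⌋ = 4 → E; lat ⌊72.27/10⌋ = 7 → H.
Square (2°×1°, digits 0–9): lon ⌊0.74/2⌋ = 0; lat ⌊2.27/1⌋ = 2.

EH02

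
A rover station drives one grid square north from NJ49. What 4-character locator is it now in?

NK40

Latitude square 9; +1 → 10, wraps to 0, carry into field.
Latitude field J = 9; +1 → 10 = K.
The longitude characters are unchanged.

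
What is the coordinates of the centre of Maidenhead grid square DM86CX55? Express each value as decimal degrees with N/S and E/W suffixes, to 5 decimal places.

Field D=3, M=12: +3·20° lon, +12·10° lat → SW at lon -120°, lat 30°.
Square 8, 6: +8·2° lon, +6·1° lat → SW at lon -104°, lat 36°.
Subsquare c=2, x=23: +2·0.0833333° lon, +23·0.0416667° lat → SW at lon -103.833°, lat 36.9583°.
Extended square 5, 5: +5·0.00833333° lon, +5·0.00416667° lat → SW at lon -103.792°, lat 36.9792°.
Cell spans 0.00833333° lon × 0.00416667° lat. Centre is SW corner plus half of each.
latitude 36.98125° N, longitude 103.78750° W.

36.98125° N, 103.78750° W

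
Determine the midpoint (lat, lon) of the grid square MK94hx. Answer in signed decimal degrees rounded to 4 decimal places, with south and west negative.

Field M=12, K=10: +12·20° lon, +10·10° lat → SW at lon 60°, lat 10°.
Square 9, 4: +9·2° lon, +4·1° lat → SW at lon 78°, lat 14°.
Subsquare h=7, x=23: +7·0.0833333° lon, +23·0.0416667° lat → SW at lon 78.5833°, lat 14.9583°.
Cell spans 0.0833333° lon × 0.0416667° lat. Centre is SW corner plus half of each.
latitude 14.9792, longitude 78.6250.

14.9792, 78.6250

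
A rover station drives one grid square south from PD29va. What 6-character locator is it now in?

PD28vx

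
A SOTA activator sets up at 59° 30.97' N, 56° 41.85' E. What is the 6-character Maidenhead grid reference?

Add 180° to longitude and 90° to latitude: 236.6975, 149.5162.
Field: lon ⌊236.6975/20⌋ = 11 → L; lat ⌊149.5162/10⌋ = 14 → O.
Square: lon ⌊16.6975/2⌋ = 8; lat ⌊9.5162/1⌋ = 9.
Subsquare: lon ⌊0.6975/0.0833333⌋ = 8 → i; lat ⌊0.5162/0.0416667⌋ = 12 → m.

LO89im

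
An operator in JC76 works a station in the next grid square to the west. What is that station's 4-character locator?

JC66

Longitude square 7; −1 → 6.
The latitude characters are unchanged.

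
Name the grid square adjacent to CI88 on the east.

Longitude square 8; +1 → 9.
The latitude characters are unchanged.

CI98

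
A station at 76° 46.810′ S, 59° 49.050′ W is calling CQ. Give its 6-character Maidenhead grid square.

GB03cf

Shift to the Maidenhead origin (180°W, 90°S): lon 120.1825, lat 13.2198.
Field: lon ⌊120.1825/20⌋ = 6 → G; lat ⌊13.2198/10⌋ = 1 → B.
Square: lon ⌊0.1825/2⌋ = 0; lat ⌊3.2198/1⌋ = 3.
Subsquare: lon ⌊0.1825/0.0833333⌋ = 2 → c; lat ⌊0.2198/0.0416667⌋ = 5 → f.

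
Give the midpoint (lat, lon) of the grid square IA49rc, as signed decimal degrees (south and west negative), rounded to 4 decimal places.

Field I=8, A=0: +8·20° lon, +0·10° lat → SW at lon -20°, lat -90°.
Square 4, 9: +4·2° lon, +9·1° lat → SW at lon -12°, lat -81°.
Subsquare r=17, c=2: +17·0.0833333° lon, +2·0.0416667° lat → SW at lon -10.5833°, lat -80.9167°.
Cell spans 0.0833333° lon × 0.0416667° lat. Centre is SW corner plus half of each.
latitude -80.8958, longitude -10.5417.

-80.8958, -10.5417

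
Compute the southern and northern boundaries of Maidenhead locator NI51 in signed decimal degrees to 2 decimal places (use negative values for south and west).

-9.00, -8.00

Field N=13, I=8: +13·20° lon, +8·10° lat → SW at lon 80°, lat -10°.
Square 5, 1: +5·2° lon, +1·1° lat → SW at lon 90°, lat -9°.
Cell spans 2° lon × 1° lat.
south -9.00, north -8.00.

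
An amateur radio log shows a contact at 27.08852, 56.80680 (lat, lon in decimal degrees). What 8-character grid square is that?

LL87jc61

Offset from 180°W / 90°S: lon 236.80680°, lat 117.08852°.
Field (20°×10°, letters A–R): lon ⌊236.80680/20⌋ = 11 → L; lat ⌊117.08852/10⌋ = 11 → L.
Square (2°×1°, digits 0–9): lon ⌊16.80680/2⌋ = 8; lat ⌊7.08852/1⌋ = 7.
Subsquare (5′×2.5′, letters a–x): lon ⌊0.80680/0.0833333⌋ = 9 → j; lat ⌊0.08852/0.0416667⌋ = 2 → c.
Extended square (30″×15″, digits 0–9): lon ⌊0.05680/0.00833333⌋ = 6; lat ⌊0.00519/0.00416667⌋ = 1.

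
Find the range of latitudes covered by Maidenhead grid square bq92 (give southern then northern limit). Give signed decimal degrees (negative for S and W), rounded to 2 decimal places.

72.00, 73.00

Field B=1, Q=16: +1·20° lon, +16·10° lat → SW at lon -160°, lat 70°.
Square 9, 2: +9·2° lon, +2·1° lat → SW at lon -142°, lat 72°.
Cell spans 2° lon × 1° lat.
south 72.00, north 73.00.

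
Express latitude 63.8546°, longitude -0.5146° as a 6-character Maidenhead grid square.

IP93ru

Offset from 180°W / 90°S: lon 179.4854°, lat 153.8546°.
Field (20°×10°, letters A–R): lon ⌊179.4854/20⌋ = 8 → I; lat ⌊153.8546/10⌋ = 15 → P.
Square (2°×1°, digits 0–9): lon ⌊19.4854/2⌋ = 9; lat ⌊3.8546/1⌋ = 3.
Subsquare (5′×2.5′, letters a–x): lon ⌊1.4854/0.0833333⌋ = 17 → r; lat ⌊0.8546/0.0416667⌋ = 20 → u.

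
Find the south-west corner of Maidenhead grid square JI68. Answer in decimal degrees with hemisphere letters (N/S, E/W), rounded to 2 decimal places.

Field J=9, I=8: +9·20° lon, +8·10° lat → SW at lon 0°, lat -10°.
Square 6, 8: +6·2° lon, +8·1° lat → SW at lon 12°, lat -2°.
latitude 2.00° S, longitude 12.00° E.

2.00° S, 12.00° E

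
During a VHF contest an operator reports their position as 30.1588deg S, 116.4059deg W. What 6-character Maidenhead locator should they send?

DF19tu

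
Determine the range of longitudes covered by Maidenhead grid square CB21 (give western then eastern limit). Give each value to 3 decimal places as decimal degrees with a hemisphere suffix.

136.000° W, 134.000° W

Field C=2, B=1: +2·20° lon, +1·10° lat → SW at lon -140°, lat -80°.
Square 2, 1: +2·2° lon, +1·1° lat → SW at lon -136°, lat -79°.
Cell spans 2° lon × 1° lat.
west 136.000° W, east 134.000° W.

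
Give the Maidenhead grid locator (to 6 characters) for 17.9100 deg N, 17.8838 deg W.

Add 180° to longitude and 90° to latitude: 162.1162, 107.9100.
Field: lon ⌊162.1162/20⌋ = 8 → I; lat ⌊107.9100/10⌋ = 10 → K.
Square: lon ⌊2.1162/2⌋ = 1; lat ⌊7.9100/1⌋ = 7.
Subsquare: lon ⌊0.1162/0.0833333⌋ = 1 → b; lat ⌊0.9100/0.0416667⌋ = 21 → v.

IK17bv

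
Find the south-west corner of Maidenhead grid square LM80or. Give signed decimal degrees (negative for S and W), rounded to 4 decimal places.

30.7083, 57.1667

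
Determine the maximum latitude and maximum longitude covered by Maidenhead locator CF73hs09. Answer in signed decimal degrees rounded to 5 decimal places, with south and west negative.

Field C=2, F=5: +2·20° lon, +5·10° lat → SW at lon -140°, lat -40°.
Square 7, 3: +7·2° lon, +3·1° lat → SW at lon -126°, lat -37°.
Subsquare h=7, s=18: +7·0.0833333° lon, +18·0.0416667° lat → SW at lon -125.417°, lat -36.25°.
Extended square 0, 9: +0·0.00833333° lon, +9·0.00416667° lat → SW at lon -125.417°, lat -36.2125°.
Cell spans 0.00833333° lon × 0.00416667° lat. NE corner is SW corner plus one full cell.
latitude -36.20833, longitude -125.40833.

-36.20833, -125.40833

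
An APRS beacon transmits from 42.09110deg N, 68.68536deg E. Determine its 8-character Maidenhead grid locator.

MN42ic21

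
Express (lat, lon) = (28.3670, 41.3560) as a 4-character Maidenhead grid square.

LL08

Add 180° to longitude and 90° to latitude: 221.36, 118.37.
Field: lon ⌊221.36/20⌋ = 11 → L; lat ⌊118.37/10⌋ = 11 → L.
Square: lon ⌊1.36/2⌋ = 0; lat ⌊8.37/1⌋ = 8.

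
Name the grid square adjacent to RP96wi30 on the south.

Latitude extended square 0; −1 → -1, wraps to 9, carry into subsquare.
Latitude subsquare i = 8; −1 → 7 = h.
The longitude characters are unchanged.

RP96wh39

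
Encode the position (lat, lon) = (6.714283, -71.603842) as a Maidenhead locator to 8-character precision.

FJ46er71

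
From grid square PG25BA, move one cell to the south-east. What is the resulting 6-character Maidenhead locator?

Longitude subsquare b = 1; +1 → 2 = c.
Latitude subsquare a = 0; −1 → -1, wraps to 23 = x, carry into square.
Latitude square 5; −1 → 4.

PG24cx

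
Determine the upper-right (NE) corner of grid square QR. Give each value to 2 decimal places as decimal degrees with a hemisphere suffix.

Field Q=16, R=17: +16·20° lon, +17·10° lat → SW at lon 140°, lat 80°.
Cell spans 20° lon × 10° lat. NE corner is SW corner plus one full cell.
latitude 90.00° N, longitude 160.00° E.

90.00° N, 160.00° E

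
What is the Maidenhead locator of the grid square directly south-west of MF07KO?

MF07jn

Longitude subsquare k = 10; −1 → 9 = j.
Latitude subsquare o = 14; −1 → 13 = n.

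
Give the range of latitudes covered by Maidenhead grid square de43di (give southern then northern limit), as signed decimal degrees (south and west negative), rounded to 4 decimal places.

Field D=3, E=4: +3·20° lon, +4·10° lat → SW at lon -120°, lat -50°.
Square 4, 3: +4·2° lon, +3·1° lat → SW at lon -112°, lat -47°.
Subsquare d=3, i=8: +3·0.0833333° lon, +8·0.0416667° lat → SW at lon -111.75°, lat -46.6667°.
Cell spans 0.0833333° lon × 0.0416667° lat.
south -46.6667, north -46.6250.

-46.6667, -46.6250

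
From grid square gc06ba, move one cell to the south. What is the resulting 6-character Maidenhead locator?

Latitude subsquare a = 0; −1 → -1, wraps to 23 = x, carry into square.
Latitude square 6; −1 → 5.
The longitude characters are unchanged.

GC05bx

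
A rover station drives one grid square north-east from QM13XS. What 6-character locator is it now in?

Longitude subsquare x = 23; +1 → 24, wraps to 0 = a, carry into square.
Longitude square 1; +1 → 2.
Latitude subsquare s = 18; +1 → 19 = t.

QM23at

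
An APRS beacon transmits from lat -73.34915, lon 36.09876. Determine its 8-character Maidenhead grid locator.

KB86bp16

Add 180° to longitude and 90° to latitude: 216.09876, 16.65085.
Field: lon ⌊216.09876/20⌋ = 10 → K; lat ⌊16.65085/10⌋ = 1 → B.
Square: lon ⌊16.09876/2⌋ = 8; lat ⌊6.65085/1⌋ = 6.
Subsquare: lon ⌊0.09876/0.0833333⌋ = 1 → b; lat ⌊0.65085/0.0416667⌋ = 15 → p.
Extended square: lon ⌊0.01543/0.00833333⌋ = 1; lat ⌊0.02585/0.00416667⌋ = 6.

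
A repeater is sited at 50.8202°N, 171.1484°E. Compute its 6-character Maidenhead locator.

Shift to the Maidenhead origin (180°W, 90°S): lon 351.1484, lat 140.8202.
Field: 351.1484/20 → 17 → R, 140.8202/10 → 14 → O; chars RO.
Square: 11.1484/2 → 5, 0.8202/1 → 0; chars 50.
Subsquare: 1.1484/0.0833333 → 13 → n, 0.8202/0.0416667 → 19 → t; chars nt.

RO50nt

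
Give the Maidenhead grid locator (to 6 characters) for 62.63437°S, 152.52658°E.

QC67gi

Shift to the Maidenhead origin (180°W, 90°S): lon 332.5266, lat 27.3656.
Field (20°×10°, letters A–R): lon ⌊332.5266/20⌋ = 16 → Q; lat ⌊27.3656/10⌋ = 2 → C.
Square (2°×1°, digits 0–9): lon ⌊12.5266/2⌋ = 6; lat ⌊7.3656/1⌋ = 7.
Subsquare (5′×2.5′, letters a–x): lon ⌊0.5266/0.0833333⌋ = 6 → g; lat ⌊0.3656/0.0416667⌋ = 8 → i.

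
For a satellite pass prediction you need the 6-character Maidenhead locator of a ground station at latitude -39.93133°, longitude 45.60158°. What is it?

LF20tb

Shift to the Maidenhead origin (180°W, 90°S): lon 225.6016, lat 50.0687.
Field: lon ⌊225.6016/20⌋ = 11 → L; lat ⌊50.0687/10⌋ = 5 → F.
Square: lon ⌊5.6016/2⌋ = 2; lat ⌊0.0687/1⌋ = 0.
Subsquare: lon ⌊1.6016/0.0833333⌋ = 19 → t; lat ⌊0.0687/0.0416667⌋ = 1 → b.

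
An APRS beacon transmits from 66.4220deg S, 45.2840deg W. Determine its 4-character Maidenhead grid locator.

GC73

Shift to the Maidenhead origin (180°W, 90°S): lon 134.72, lat 23.58.
Field (20°×10°, letters A–R): lon ⌊134.72/20⌋ = 6 → G; lat ⌊23.58/10⌋ = 2 → C.
Square (2°×1°, digits 0–9): lon ⌊14.72/2⌋ = 7; lat ⌊3.58/1⌋ = 3.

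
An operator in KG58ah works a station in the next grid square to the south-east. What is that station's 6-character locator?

Longitude subsquare a = 0; +1 → 1 = b.
Latitude subsquare h = 7; −1 → 6 = g.

KG58bg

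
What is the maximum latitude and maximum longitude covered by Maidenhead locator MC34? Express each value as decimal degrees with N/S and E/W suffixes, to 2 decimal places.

65.00° S, 68.00° E

Field M=12, C=2: +12·20° lon, +2·10° lat → SW at lon 60°, lat -70°.
Square 3, 4: +3·2° lon, +4·1° lat → SW at lon 66°, lat -66°.
Cell spans 2° lon × 1° lat. NE corner is SW corner plus one full cell.
latitude 65.00° S, longitude 68.00° E.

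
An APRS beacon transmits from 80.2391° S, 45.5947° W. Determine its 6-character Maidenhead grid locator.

GA79es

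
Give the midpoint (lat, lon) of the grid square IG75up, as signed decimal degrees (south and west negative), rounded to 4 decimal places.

Field I=8, G=6: +8·20° lon, +6·10° lat → SW at lon -20°, lat -30°.
Square 7, 5: +7·2° lon, +5·1° lat → SW at lon -6°, lat -25°.
Subsquare u=20, p=15: +20·0.0833333° lon, +15·0.0416667° lat → SW at lon -4.33333°, lat -24.375°.
Cell spans 0.0833333° lon × 0.0416667° lat. Centre is SW corner plus half of each.
latitude -24.3542, longitude -4.2917.

-24.3542, -4.2917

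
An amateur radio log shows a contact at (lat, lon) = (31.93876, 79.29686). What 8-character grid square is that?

MM91pw55

Offset from 180°W / 90°S: lon 259.29686°, lat 121.93876°.
Field: lon ⌊259.29686/20⌋ = 12 → M; lat ⌊121.93876/10⌋ = 12 → M.
Square: lon ⌊19.29686/2⌋ = 9; lat ⌊1.93876/1⌋ = 1.
Subsquare: lon ⌊1.29686/0.0833333⌋ = 15 → p; lat ⌊0.93876/0.0416667⌋ = 22 → w.
Extended square: lon ⌊0.04686/0.00833333⌋ = 5; lat ⌊0.02209/0.00416667⌋ = 5.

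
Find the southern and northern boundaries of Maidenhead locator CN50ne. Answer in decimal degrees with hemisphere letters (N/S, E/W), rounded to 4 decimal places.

Field C=2, N=13: +2·20° lon, +13·10° lat → SW at lon -140°, lat 40°.
Square 5, 0: +5·2° lon, +0·1° lat → SW at lon -130°, lat 40°.
Subsquare n=13, e=4: +13·0.0833333° lon, +4·0.0416667° lat → SW at lon -128.917°, lat 40.1667°.
Cell spans 0.0833333° lon × 0.0416667° lat.
south 40.1667° N, north 40.2083° N.

40.1667° N, 40.2083° N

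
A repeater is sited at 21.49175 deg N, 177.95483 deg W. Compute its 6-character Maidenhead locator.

Shift to the Maidenhead origin (180°W, 90°S): lon 2.0452, lat 111.4917.
Field (20°×10°, letters A–R): 2.0452/20 → 0 → A, 111.4917/10 → 11 → L; chars AL.
Square (2°×1°, digits 0–9): 2.0452/2 → 1, 1.4917/1 → 1; chars 11.
Subsquare (5′×2.5′, letters a–x): 0.0452/0.0833333 → 0 → a, 0.4917/0.0416667 → 11 → l; chars al.

AL11al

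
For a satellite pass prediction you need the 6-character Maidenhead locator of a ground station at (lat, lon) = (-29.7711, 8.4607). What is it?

JG40ff

Shift to the Maidenhead origin (180°W, 90°S): lon 188.4607, lat 60.2289.
Field (20°×10°, letters A–R): lon ⌊188.4607/20⌋ = 9 → J; lat ⌊60.2289/10⌋ = 6 → G.
Square (2°×1°, digits 0–9): lon ⌊8.4607/2⌋ = 4; lat ⌊0.2289/1⌋ = 0.
Subsquare (5′×2.5′, letters a–x): lon ⌊0.4607/0.0833333⌋ = 5 → f; lat ⌊0.2289/0.0416667⌋ = 5 → f.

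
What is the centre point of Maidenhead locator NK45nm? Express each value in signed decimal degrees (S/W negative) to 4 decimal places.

15.5208, 89.1250

Field N=13, K=10: +13·20° lon, +10·10° lat → SW at lon 80°, lat 10°.
Square 4, 5: +4·2° lon, +5·1° lat → SW at lon 88°, lat 15°.
Subsquare n=13, m=12: +13·0.0833333° lon, +12·0.0416667° lat → SW at lon 89.0833°, lat 15.5°.
Cell spans 0.0833333° lon × 0.0416667° lat. Centre is SW corner plus half of each.
latitude 15.5208, longitude 89.1250.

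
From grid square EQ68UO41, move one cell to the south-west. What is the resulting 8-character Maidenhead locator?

Longitude extended square 4; −1 → 3.
Latitude extended square 1; −1 → 0.

EQ68uo30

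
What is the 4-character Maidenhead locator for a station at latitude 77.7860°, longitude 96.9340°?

Add 180° to longitude and 90° to latitude: 276.93, 167.79.
Field: lon ⌊276.93/20⌋ = 13 → N; lat ⌊167.79/10⌋ = 16 → Q.
Square: lon ⌊16.93/2⌋ = 8; lat ⌊7.79/1⌋ = 7.

NQ87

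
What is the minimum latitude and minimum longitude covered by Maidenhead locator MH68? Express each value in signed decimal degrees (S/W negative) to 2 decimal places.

-12.00, 72.00

Field M=12, H=7: +12·20° lon, +7·10° lat → SW at lon 60°, lat -20°.
Square 6, 8: +6·2° lon, +8·1° lat → SW at lon 72°, lat -12°.
latitude -12.00, longitude 72.00.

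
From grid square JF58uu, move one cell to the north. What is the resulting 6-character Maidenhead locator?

Latitude subsquare u = 20; +1 → 21 = v.
The longitude characters are unchanged.

JF58uv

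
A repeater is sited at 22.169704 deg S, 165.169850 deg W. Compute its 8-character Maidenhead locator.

AG77jt99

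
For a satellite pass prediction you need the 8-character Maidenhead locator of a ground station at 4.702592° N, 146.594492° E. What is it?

QJ34hq18

Shift to the Maidenhead origin (180°W, 90°S): lon 326.59449, lat 94.70259.
Field (20°×10°, letters A–R): lon ⌊326.59449/20⌋ = 16 → Q; lat ⌊94.70259/10⌋ = 9 → J.
Square (2°×1°, digits 0–9): lon ⌊6.59449/2⌋ = 3; lat ⌊4.70259/1⌋ = 4.
Subsquare (5′×2.5′, letters a–x): lon ⌊0.59449/0.0833333⌋ = 7 → h; lat ⌊0.70259/0.0416667⌋ = 16 → q.
Extended square (30″×15″, digits 0–9): lon ⌊0.01116/0.00833333⌋ = 1; lat ⌊0.03593/0.00416667⌋ = 8.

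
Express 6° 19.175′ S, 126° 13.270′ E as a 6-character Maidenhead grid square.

Shift to the Maidenhead origin (180°W, 90°S): lon 306.2212, lat 83.6804.
Field: lon ⌊306.2212/20⌋ = 15 → P; lat ⌊83.6804/10⌋ = 8 → I.
Square: lon ⌊6.2212/2⌋ = 3; lat ⌊3.6804/1⌋ = 3.
Subsquare: lon ⌊0.2212/0.0833333⌋ = 2 → c; lat ⌊0.6804/0.0416667⌋ = 16 → q.

PI33cq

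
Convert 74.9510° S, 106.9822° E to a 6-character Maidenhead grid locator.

Add 180° to longitude and 90° to latitude: 286.9822, 15.0490.
Field: lon ⌊286.9822/20⌋ = 14 → O; lat ⌊15.0490/10⌋ = 1 → B.
Square: lon ⌊6.9822/2⌋ = 3; lat ⌊5.0490/1⌋ = 5.
Subsquare: lon ⌊0.9822/0.0833333⌋ = 11 → l; lat ⌊0.0490/0.0416667⌋ = 1 → b.

OB35lb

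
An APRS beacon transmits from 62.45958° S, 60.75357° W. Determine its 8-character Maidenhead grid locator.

FC97om99

Offset from 180°W / 90°S: lon 119.24643°, lat 27.54042°.
Field: 119.24643/20 → 5 → F, 27.54042/10 → 2 → C; chars FC.
Square: 19.24643/2 → 9, 7.54042/1 → 7; chars 97.
Subsquare: 1.24643/0.0833333 → 14 → o, 0.54042/0.0416667 → 12 → m; chars om.
Extended square: 0.07976/0.00833333 → 9, 0.04042/0.00416667 → 9; chars 99.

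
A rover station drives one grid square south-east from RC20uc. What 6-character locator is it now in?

RC20vb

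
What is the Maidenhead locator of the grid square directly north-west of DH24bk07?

Longitude extended square 0; −1 → -1, wraps to 9, carry into subsquare.
Longitude subsquare b = 1; −1 → 0 = a.
Latitude extended square 7; +1 → 8.

DH24ak98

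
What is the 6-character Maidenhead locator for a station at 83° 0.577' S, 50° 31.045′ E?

LA56gx

Add 180° to longitude and 90° to latitude: 230.5174, 6.9904.
Field: 230.5174/20 → 11 → L, 6.9904/10 → 0 → A; chars LA.
Square: 10.5174/2 → 5, 6.9904/1 → 6; chars 56.
Subsquare: 0.5174/0.0833333 → 6 → g, 0.9904/0.0416667 → 23 → x; chars gx.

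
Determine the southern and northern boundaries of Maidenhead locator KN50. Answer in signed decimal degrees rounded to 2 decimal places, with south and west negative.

40.00, 41.00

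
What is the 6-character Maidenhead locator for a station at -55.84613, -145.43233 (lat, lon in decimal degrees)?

BD74gd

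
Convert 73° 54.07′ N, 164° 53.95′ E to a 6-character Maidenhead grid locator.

RQ23kv

Add 180° to longitude and 90° to latitude: 344.8992, 163.9012.
Field (20°×10°, letters A–R): lon ⌊344.8992/20⌋ = 17 → R; lat ⌊163.9012/10⌋ = 16 → Q.
Square (2°×1°, digits 0–9): lon ⌊4.8992/2⌋ = 2; lat ⌊3.9012/1⌋ = 3.
Subsquare (5′×2.5′, letters a–x): lon ⌊0.8992/0.0833333⌋ = 10 → k; lat ⌊0.9012/0.0416667⌋ = 21 → v.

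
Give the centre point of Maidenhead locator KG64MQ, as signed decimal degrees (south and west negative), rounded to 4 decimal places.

Field K=10, G=6: +10·20° lon, +6·10° lat → SW at lon 20°, lat -30°.
Square 6, 4: +6·2° lon, +4·1° lat → SW at lon 32°, lat -26°.
Subsquare m=12, q=16: +12·0.0833333° lon, +16·0.0416667° lat → SW at lon 33°, lat -25.3333°.
Cell spans 0.0833333° lon × 0.0416667° lat. Centre is SW corner plus half of each.
latitude -25.3125, longitude 33.0417.

-25.3125, 33.0417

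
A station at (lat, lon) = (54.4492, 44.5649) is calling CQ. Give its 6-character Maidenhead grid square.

Add 180° to longitude and 90° to latitude: 224.5649, 144.4492.
Field: 224.5649/20 → 11 → L, 144.4492/10 → 14 → O; chars LO.
Square: 4.5649/2 → 2, 4.4492/1 → 4; chars 24.
Subsquare: 0.5649/0.0833333 → 6 → g, 0.4492/0.0416667 → 10 → k; chars gk.

LO24gk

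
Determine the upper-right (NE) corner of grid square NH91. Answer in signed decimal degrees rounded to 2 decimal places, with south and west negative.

-18.00, 100.00

Field N=13, H=7: +13·20° lon, +7·10° lat → SW at lon 80°, lat -20°.
Square 9, 1: +9·2° lon, +1·1° lat → SW at lon 98°, lat -19°.
Cell spans 2° lon × 1° lat. NE corner is SW corner plus one full cell.
latitude -18.00, longitude 100.00.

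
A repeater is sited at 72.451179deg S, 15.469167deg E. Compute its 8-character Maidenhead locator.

JB77rn61

Shift to the Maidenhead origin (180°W, 90°S): lon 195.46917, lat 17.54882.
Field (20°×10°, letters A–R): 195.46917/20 → 9 → J, 17.54882/10 → 1 → B; chars JB.
Square (2°×1°, digits 0–9): 15.46917/2 → 7, 7.54882/1 → 7; chars 77.
Subsquare (5′×2.5′, letters a–x): 1.46917/0.0833333 → 17 → r, 0.54882/0.0416667 → 13 → n; chars rn.
Extended square (30″×15″, digits 0–9): 0.05250/0.00833333 → 6, 0.00715/0.00416667 → 1; chars 61.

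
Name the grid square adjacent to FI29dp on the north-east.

FI29eq

Longitude subsquare d = 3; +1 → 4 = e.
Latitude subsquare p = 15; +1 → 16 = q.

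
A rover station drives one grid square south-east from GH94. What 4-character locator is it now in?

HH03

Longitude square 9; +1 → 10, wraps to 0, carry into field.
Longitude field G = 6; +1 → 7 = H.
Latitude square 4; −1 → 3.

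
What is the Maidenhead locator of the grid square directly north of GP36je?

Latitude subsquare e = 4; +1 → 5 = f.
The longitude characters are unchanged.

GP36jf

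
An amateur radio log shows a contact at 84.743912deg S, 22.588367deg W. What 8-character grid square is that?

HA85qg91

Shift to the Maidenhead origin (180°W, 90°S): lon 157.41163, lat 5.25609.
Field (20°×10°, letters A–R): lon ⌊157.41163/20⌋ = 7 → H; lat ⌊5.25609/10⌋ = 0 → A.
Square (2°×1°, digits 0–9): lon ⌊17.41163/2⌋ = 8; lat ⌊5.25609/1⌋ = 5.
Subsquare (5′×2.5′, letters a–x): lon ⌊1.41163/0.0833333⌋ = 16 → q; lat ⌊0.25609/0.0416667⌋ = 6 → g.
Extended square (30″×15″, digits 0–9): lon ⌊0.07830/0.00833333⌋ = 9; lat ⌊0.00609/0.00416667⌋ = 1.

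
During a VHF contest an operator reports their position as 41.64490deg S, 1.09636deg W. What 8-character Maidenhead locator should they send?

IE98ki85

Add 180° to longitude and 90° to latitude: 178.90364, 48.35510.
Field: 178.90364/20 → 8 → I, 48.35510/10 → 4 → E; chars IE.
Square: 18.90364/2 → 9, 8.35510/1 → 8; chars 98.
Subsquare: 0.90364/0.0833333 → 10 → k, 0.35510/0.0416667 → 8 → i; chars ki.
Extended square: 0.07031/0.00833333 → 8, 0.02177/0.00416667 → 5; chars 85.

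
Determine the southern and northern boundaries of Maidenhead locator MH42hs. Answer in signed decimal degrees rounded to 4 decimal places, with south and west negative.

-17.2500, -17.2083

Field M=12, H=7: +12·20° lon, +7·10° lat → SW at lon 60°, lat -20°.
Square 4, 2: +4·2° lon, +2·1° lat → SW at lon 68°, lat -18°.
Subsquare h=7, s=18: +7·0.0833333° lon, +18·0.0416667° lat → SW at lon 68.5833°, lat -17.25°.
Cell spans 0.0833333° lon × 0.0416667° lat.
south -17.2500, north -17.2083.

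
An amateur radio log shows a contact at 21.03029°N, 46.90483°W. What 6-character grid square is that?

Shift to the Maidenhead origin (180°W, 90°S): lon 133.0952, lat 111.0303.
Field (20°×10°, letters A–R): lon ⌊133.0952/20⌋ = 6 → G; lat ⌊111.0303/10⌋ = 11 → L.
Square (2°×1°, digits 0–9): lon ⌊13.0952/2⌋ = 6; lat ⌊1.0303/1⌋ = 1.
Subsquare (5′×2.5′, letters a–x): lon ⌊1.0952/0.0833333⌋ = 13 → n; lat ⌊0.0303/0.0416667⌋ = 0 → a.

GL61na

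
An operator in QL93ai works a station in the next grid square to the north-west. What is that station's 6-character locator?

QL83xj

Longitude subsquare a = 0; −1 → -1, wraps to 23 = x, carry into square.
Longitude square 9; −1 → 8.
Latitude subsquare i = 8; +1 → 9 = j.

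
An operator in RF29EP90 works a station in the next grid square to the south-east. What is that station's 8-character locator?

RF29fo09

Longitude extended square 9; +1 → 10, wraps to 0, carry into subsquare.
Longitude subsquare e = 4; +1 → 5 = f.
Latitude extended square 0; −1 → -1, wraps to 9, carry into subsquare.
Latitude subsquare p = 15; −1 → 14 = o.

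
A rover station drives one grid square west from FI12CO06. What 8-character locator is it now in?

FI12bo96

Longitude extended square 0; −1 → -1, wraps to 9, carry into subsquare.
Longitude subsquare c = 2; −1 → 1 = b.
The latitude characters are unchanged.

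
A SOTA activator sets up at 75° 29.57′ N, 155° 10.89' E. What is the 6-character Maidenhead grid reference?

Shift to the Maidenhead origin (180°W, 90°S): lon 335.1815, lat 165.4928.
Field: lon ⌊335.1815/20⌋ = 16 → Q; lat ⌊165.4928/10⌋ = 16 → Q.
Square: lon ⌊15.1815/2⌋ = 7; lat ⌊5.4928/1⌋ = 5.
Subsquare: lon ⌊1.1815/0.0833333⌋ = 14 → o; lat ⌊0.4928/0.0416667⌋ = 11 → l.

QQ75ol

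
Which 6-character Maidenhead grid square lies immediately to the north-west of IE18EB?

IE18dc

Longitude subsquare e = 4; −1 → 3 = d.
Latitude subsquare b = 1; +1 → 2 = c.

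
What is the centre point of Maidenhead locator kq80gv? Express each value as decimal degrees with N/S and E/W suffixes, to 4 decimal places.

Field K=10, Q=16: +10·20° lon, +16·10° lat → SW at lon 20°, lat 70°.
Square 8, 0: +8·2° lon, +0·1° lat → SW at lon 36°, lat 70°.
Subsquare g=6, v=21: +6·0.0833333° lon, +21·0.0416667° lat → SW at lon 36.5°, lat 70.875°.
Cell spans 0.0833333° lon × 0.0416667° lat. Centre is SW corner plus half of each.
latitude 70.8958° N, longitude 36.5417° E.

70.8958° N, 36.5417° E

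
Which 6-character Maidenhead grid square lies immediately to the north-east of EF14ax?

Longitude subsquare a = 0; +1 → 1 = b.
Latitude subsquare x = 23; +1 → 24, wraps to 0 = a, carry into square.
Latitude square 4; +1 → 5.

EF15ba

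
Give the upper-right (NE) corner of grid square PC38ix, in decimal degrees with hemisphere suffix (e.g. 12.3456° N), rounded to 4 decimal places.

61.0000° S, 126.7500° E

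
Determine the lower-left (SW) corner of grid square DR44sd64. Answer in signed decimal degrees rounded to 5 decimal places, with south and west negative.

84.14167, -110.45000

Field D=3, R=17: +3·20° lon, +17·10° lat → SW at lon -120°, lat 80°.
Square 4, 4: +4·2° lon, +4·1° lat → SW at lon -112°, lat 84°.
Subsquare s=18, d=3: +18·0.0833333° lon, +3·0.0416667° lat → SW at lon -110.5°, lat 84.125°.
Extended square 6, 4: +6·0.00833333° lon, +4·0.00416667° lat → SW at lon -110.45°, lat 84.1417°.
latitude 84.14167, longitude -110.45000.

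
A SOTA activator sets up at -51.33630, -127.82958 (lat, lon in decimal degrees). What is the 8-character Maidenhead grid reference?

Offset from 180°W / 90°S: lon 52.17042°, lat 38.66370°.
Field (20°×10°, letters A–R): lon ⌊52.17042/20⌋ = 2 → C; lat ⌊38.66370/10⌋ = 3 → D.
Square (2°×1°, digits 0–9): lon ⌊12.17042/2⌋ = 6; lat ⌊8.66370/1⌋ = 8.
Subsquare (5′×2.5′, letters a–x): lon ⌊0.17042/0.0833333⌋ = 2 → c; lat ⌊0.66370/0.0416667⌋ = 15 → p.
Extended square (30″×15″, digits 0–9): lon ⌊0.00375/0.00833333⌋ = 0; lat ⌊0.03870/0.00416667⌋ = 9.

CD68cp09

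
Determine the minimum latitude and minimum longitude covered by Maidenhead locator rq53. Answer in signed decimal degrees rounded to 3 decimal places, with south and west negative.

73.000, 170.000

Field R=17, Q=16: +17·20° lon, +16·10° lat → SW at lon 160°, lat 70°.
Square 5, 3: +5·2° lon, +3·1° lat → SW at lon 170°, lat 73°.
latitude 73.000, longitude 170.000.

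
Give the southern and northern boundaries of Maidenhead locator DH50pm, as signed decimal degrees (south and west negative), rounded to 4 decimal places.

Field D=3, H=7: +3·20° lon, +7·10° lat → SW at lon -120°, lat -20°.
Square 5, 0: +5·2° lon, +0·1° lat → SW at lon -110°, lat -20°.
Subsquare p=15, m=12: +15·0.0833333° lon, +12·0.0416667° lat → SW at lon -108.75°, lat -19.5°.
Cell spans 0.0833333° lon × 0.0416667° lat.
south -19.5000, north -19.4583.

-19.5000, -19.4583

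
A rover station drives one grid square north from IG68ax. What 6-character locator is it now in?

IG69aa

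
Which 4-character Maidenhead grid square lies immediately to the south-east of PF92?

Longitude square 9; +1 → 10, wraps to 0, carry into field.
Longitude field P = 15; +1 → 16 = Q.
Latitude square 2; −1 → 1.

QF01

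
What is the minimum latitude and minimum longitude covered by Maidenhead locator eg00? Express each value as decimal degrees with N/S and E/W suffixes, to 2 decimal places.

Field E=4, G=6: +4·20° lon, +6·10° lat → SW at lon -100°, lat -30°.
Square 0, 0: +0·2° lon, +0·1° lat → SW at lon -100°, lat -30°.
latitude 30.00° S, longitude 100.00° W.

30.00° S, 100.00° W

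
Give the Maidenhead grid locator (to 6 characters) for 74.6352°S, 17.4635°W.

IB15gi

Offset from 180°W / 90°S: lon 162.5365°, lat 15.3648°.
Field: 162.5365/20 → 8 → I, 15.3648/10 → 1 → B; chars IB.
Square: 2.5365/2 → 1, 5.3648/1 → 5; chars 15.
Subsquare: 0.5365/0.0833333 → 6 → g, 0.3648/0.0416667 → 8 → i; chars gi.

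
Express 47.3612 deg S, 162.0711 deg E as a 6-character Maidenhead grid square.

RE12ap

Offset from 180°W / 90°S: lon 342.0711°, lat 42.6388°.
Field: 342.0711/20 → 17 → R, 42.6388/10 → 4 → E; chars RE.
Square: 2.0711/2 → 1, 2.6388/1 → 2; chars 12.
Subsquare: 0.0711/0.0833333 → 0 → a, 0.6388/0.0416667 → 15 → p; chars ap.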